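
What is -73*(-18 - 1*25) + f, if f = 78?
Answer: 3217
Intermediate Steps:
-73*(-18 - 1*25) + f = -73*(-18 - 1*25) + 78 = -73*(-18 - 25) + 78 = -73*(-43) + 78 = 3139 + 78 = 3217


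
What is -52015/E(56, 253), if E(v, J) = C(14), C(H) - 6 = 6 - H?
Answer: 52015/2 ≈ 26008.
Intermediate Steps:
C(H) = 12 - H (C(H) = 6 + (6 - H) = 12 - H)
E(v, J) = -2 (E(v, J) = 12 - 1*14 = 12 - 14 = -2)
-52015/E(56, 253) = -52015/(-2) = -52015*(-1/2) = 52015/2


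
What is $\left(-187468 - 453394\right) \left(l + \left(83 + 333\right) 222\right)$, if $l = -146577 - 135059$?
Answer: $121304922808$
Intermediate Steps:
$l = -281636$ ($l = -146577 - 135059 = -281636$)
$\left(-187468 - 453394\right) \left(l + \left(83 + 333\right) 222\right) = \left(-187468 - 453394\right) \left(-281636 + \left(83 + 333\right) 222\right) = - 640862 \left(-281636 + 416 \cdot 222\right) = - 640862 \left(-281636 + 92352\right) = \left(-640862\right) \left(-189284\right) = 121304922808$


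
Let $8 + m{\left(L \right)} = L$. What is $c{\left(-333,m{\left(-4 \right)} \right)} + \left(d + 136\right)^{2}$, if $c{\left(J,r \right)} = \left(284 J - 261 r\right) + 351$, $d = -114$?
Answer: $-90605$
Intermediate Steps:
$m{\left(L \right)} = -8 + L$
$c{\left(J,r \right)} = 351 - 261 r + 284 J$ ($c{\left(J,r \right)} = \left(- 261 r + 284 J\right) + 351 = 351 - 261 r + 284 J$)
$c{\left(-333,m{\left(-4 \right)} \right)} + \left(d + 136\right)^{2} = \left(351 - 261 \left(-8 - 4\right) + 284 \left(-333\right)\right) + \left(-114 + 136\right)^{2} = \left(351 - -3132 - 94572\right) + 22^{2} = \left(351 + 3132 - 94572\right) + 484 = -91089 + 484 = -90605$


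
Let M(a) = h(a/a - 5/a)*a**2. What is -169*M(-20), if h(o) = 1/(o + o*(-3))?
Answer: 27040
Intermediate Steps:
h(o) = -1/(2*o) (h(o) = 1/(o - 3*o) = 1/(-2*o) = -1/(2*o))
M(a) = -a**2/(2*(1 - 5/a)) (M(a) = (-1/(2*(a/a - 5/a)))*a**2 = (-1/(2*(1 - 5/a)))*a**2 = -a**2/(2*(1 - 5/a)))
-169*M(-20) = -(-169)*(-20)**3/(-10 + 2*(-20)) = -(-169)*(-8000)/(-10 - 40) = -(-169)*(-8000)/(-50) = -(-169)*(-8000)*(-1)/50 = -169*(-160) = 27040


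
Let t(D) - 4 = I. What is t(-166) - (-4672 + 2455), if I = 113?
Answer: 2334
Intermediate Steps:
t(D) = 117 (t(D) = 4 + 113 = 117)
t(-166) - (-4672 + 2455) = 117 - (-4672 + 2455) = 117 - 1*(-2217) = 117 + 2217 = 2334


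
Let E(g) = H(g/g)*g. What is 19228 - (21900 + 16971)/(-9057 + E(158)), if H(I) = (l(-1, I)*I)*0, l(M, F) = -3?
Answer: 58062289/3019 ≈ 19232.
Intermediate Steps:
H(I) = 0 (H(I) = -3*I*0 = 0)
E(g) = 0 (E(g) = 0*g = 0)
19228 - (21900 + 16971)/(-9057 + E(158)) = 19228 - (21900 + 16971)/(-9057 + 0) = 19228 - 38871/(-9057) = 19228 - 38871*(-1)/9057 = 19228 - 1*(-12957/3019) = 19228 + 12957/3019 = 58062289/3019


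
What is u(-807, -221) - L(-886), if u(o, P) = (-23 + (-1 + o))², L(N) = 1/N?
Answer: 611837047/886 ≈ 6.9056e+5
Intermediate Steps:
u(o, P) = (-24 + o)²
u(-807, -221) - L(-886) = (-24 - 807)² - 1/(-886) = (-831)² - 1*(-1/886) = 690561 + 1/886 = 611837047/886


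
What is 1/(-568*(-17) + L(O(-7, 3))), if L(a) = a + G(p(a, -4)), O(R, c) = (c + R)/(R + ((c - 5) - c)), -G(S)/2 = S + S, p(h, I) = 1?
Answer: 3/28957 ≈ 0.00010360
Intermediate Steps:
G(S) = -4*S (G(S) = -2*(S + S) = -4*S)
O(R, c) = (R + c)/(-5 + R) (O(R, c) = (R + c)/(R + ((-5 + c) - c)) = (R + c)/(R - 5) = (R + c)/(-5 + R))
L(a) = -4 + a (L(a) = a - 4*1 = a - 4 = -4 + a)
1/(-568*(-17) + L(O(-7, 3))) = 1/(-568*(-17) + (-4 + (-7 + 3)/(-5 - 7))) = 1/(9656 + (-4 - 4/(-12))) = 1/(9656 + (-4 - 1/12*(-4))) = 1/(9656 + (-4 + ⅓)) = 1/(9656 - 11/3) = 1/(28957/3) = 3/28957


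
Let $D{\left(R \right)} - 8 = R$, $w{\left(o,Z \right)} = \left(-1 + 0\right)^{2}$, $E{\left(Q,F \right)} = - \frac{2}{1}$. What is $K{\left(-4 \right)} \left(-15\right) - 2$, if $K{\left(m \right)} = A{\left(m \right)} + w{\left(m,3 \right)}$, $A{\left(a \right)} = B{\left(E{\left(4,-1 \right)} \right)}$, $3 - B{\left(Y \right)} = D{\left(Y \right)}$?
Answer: $28$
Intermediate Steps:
$E{\left(Q,F \right)} = -2$ ($E{\left(Q,F \right)} = \left(-2\right) 1 = -2$)
$w{\left(o,Z \right)} = 1$ ($w{\left(o,Z \right)} = \left(-1\right)^{2} = 1$)
$D{\left(R \right)} = 8 + R$
$B{\left(Y \right)} = -5 - Y$ ($B{\left(Y \right)} = 3 - \left(8 + Y\right) = -5 - Y$)
$A{\left(a \right)} = -3$ ($A{\left(a \right)} = -5 - -2 = -5 + 2 = -3$)
$K{\left(m \right)} = -2$ ($K{\left(m \right)} = -3 + 1 = -2$)
$K{\left(-4 \right)} \left(-15\right) - 2 = \left(-2\right) \left(-15\right) - 2 = 30 - 2 = 28$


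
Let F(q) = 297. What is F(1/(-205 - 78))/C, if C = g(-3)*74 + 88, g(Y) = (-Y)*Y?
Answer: -297/578 ≈ -0.51384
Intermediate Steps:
g(Y) = -Y**2
C = -578 (C = -1*(-3)**2*74 + 88 = -1*9*74 + 88 = -9*74 + 88 = -666 + 88 = -578)
F(1/(-205 - 78))/C = 297/(-578) = 297*(-1/578) = -297/578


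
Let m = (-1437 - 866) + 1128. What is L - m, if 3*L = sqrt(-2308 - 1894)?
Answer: 1175 + I*sqrt(4202)/3 ≈ 1175.0 + 21.608*I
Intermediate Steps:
m = -1175 (m = -2303 + 1128 = -1175)
L = I*sqrt(4202)/3 (L = sqrt(-2308 - 1894)/3 = sqrt(-4202)/3 = (I*sqrt(4202))/3 = I*sqrt(4202)/3 ≈ 21.608*I)
L - m = I*sqrt(4202)/3 - 1*(-1175) = I*sqrt(4202)/3 + 1175 = 1175 + I*sqrt(4202)/3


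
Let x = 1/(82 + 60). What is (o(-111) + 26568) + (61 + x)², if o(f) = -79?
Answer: 609171765/20164 ≈ 30211.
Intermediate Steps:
x = 1/142 ≈ 0.0070423
(o(-111) + 26568) + (61 + x)² = (-79 + 26568) + (61 + 1/142)² = 26489 + (8663/142)² = 26489 + 75047569/20164 = 609171765/20164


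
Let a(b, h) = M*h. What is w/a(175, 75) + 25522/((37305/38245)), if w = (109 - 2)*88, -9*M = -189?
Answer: 34170917014/1305675 ≈ 26171.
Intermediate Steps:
M = 21 (M = -⅑*(-189) = 21)
w = 9416 (w = 107*88 = 9416)
a(b, h) = 21*h
w/a(175, 75) + 25522/((37305/38245)) = 9416/((21*75)) + 25522/((37305/38245)) = 9416/1575 + 25522/((37305*(1/38245))) = 9416*(1/1575) + 25522/(7461/7649) = 9416/1575 + 25522*(7649/7461) = 9416/1575 + 195217778/7461 = 34170917014/1305675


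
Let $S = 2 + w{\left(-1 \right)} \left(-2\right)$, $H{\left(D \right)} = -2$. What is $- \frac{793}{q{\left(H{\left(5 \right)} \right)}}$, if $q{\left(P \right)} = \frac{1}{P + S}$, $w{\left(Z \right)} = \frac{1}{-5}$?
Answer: $- \frac{1586}{5} \approx -317.2$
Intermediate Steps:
$w{\left(Z \right)} = - \frac{1}{5}$
$S = \frac{12}{5}$ ($S = 2 - - \frac{2}{5} = 2 + \frac{2}{5} = \frac{12}{5} \approx 2.4$)
$q{\left(P \right)} = \frac{1}{\frac{12}{5} + P}$ ($q{\left(P \right)} = \frac{1}{P + \frac{12}{5}} = \frac{1}{\frac{12}{5} + P}$)
$- \frac{793}{q{\left(H{\left(5 \right)} \right)}} = - \frac{793}{5 \frac{1}{12 + 5 \left(-2\right)}} = - \frac{793}{5 \frac{1}{12 - 10}} = - \frac{793}{5 \cdot \frac{1}{2}} = - \frac{793}{\frac{5}{2}} = \left(-793\right) \frac{2}{5} = - \frac{1586}{5}$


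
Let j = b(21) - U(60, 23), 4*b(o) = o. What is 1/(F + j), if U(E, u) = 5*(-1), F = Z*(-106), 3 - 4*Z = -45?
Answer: -4/5047 ≈ -0.00079255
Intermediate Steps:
Z = 12 (Z = 3/4 - 1/4*(-45) = 3/4 + 45/4 = 12)
F = -1272 (F = 12*(-106) = -1272)
U(E, u) = -5
b(o) = o/4
j = 41/4 (j = (1/4)*21 - 1*(-5) = 21/4 + 5 = 41/4 ≈ 10.250)
1/(F + j) = 1/(-1272 + 41/4) = 1/(-5047/4) = -4/5047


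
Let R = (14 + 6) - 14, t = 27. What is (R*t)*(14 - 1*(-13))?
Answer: 4374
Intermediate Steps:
R = 6 (R = 20 - 14 = 6)
(R*t)*(14 - 1*(-13)) = (6*27)*(14 - 1*(-13)) = 162*(14 + 13) = 162*27 = 4374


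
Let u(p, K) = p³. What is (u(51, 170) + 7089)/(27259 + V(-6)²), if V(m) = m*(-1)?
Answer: 27948/5459 ≈ 5.1196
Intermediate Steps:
V(m) = -m
(u(51, 170) + 7089)/(27259 + V(-6)²) = (51³ + 7089)/(27259 + (-1*(-6))²) = (132651 + 7089)/(27259 + 6²) = 139740/(27259 + 36) = 139740/27295 = 139740*(1/27295) = 27948/5459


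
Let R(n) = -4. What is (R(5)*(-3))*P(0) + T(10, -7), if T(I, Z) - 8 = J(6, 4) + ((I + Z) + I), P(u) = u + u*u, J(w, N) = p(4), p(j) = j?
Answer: 25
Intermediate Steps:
J(w, N) = 4
P(u) = u + u²
T(I, Z) = 12 + Z + 2*I (T(I, Z) = 8 + (4 + ((I + Z) + I)) = 8 + (4 + (Z + 2*I)) = 8 + (4 + Z + 2*I) = 12 + Z + 2*I)
(R(5)*(-3))*P(0) + T(10, -7) = (-4*(-3))*(0*(1 + 0)) + (12 - 7 + 2*10) = 12*(0*1) + (12 - 7 + 20) = 12*0 + 25 = 0 + 25 = 25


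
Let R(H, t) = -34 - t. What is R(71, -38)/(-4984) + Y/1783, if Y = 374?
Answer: 464221/2221618 ≈ 0.20896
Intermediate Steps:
R(71, -38)/(-4984) + Y/1783 = (-34 - 1*(-38))/(-4984) + 374/1783 = (-34 + 38)*(-1/4984) + 374*(1/1783) = 4*(-1/4984) + 374/1783 = -1/1246 + 374/1783 = 464221/2221618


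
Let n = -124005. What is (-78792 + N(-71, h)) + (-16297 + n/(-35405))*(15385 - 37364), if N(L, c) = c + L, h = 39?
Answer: 2535252619880/7081 ≈ 3.5804e+8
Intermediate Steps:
N(L, c) = L + c
(-78792 + N(-71, h)) + (-16297 + n/(-35405))*(15385 - 37364) = (-78792 + (-71 + 39)) + (-16297 - 124005/(-35405))*(15385 - 37364) = (-78792 - 32) + (-16297 - 124005*(-1/35405))*(-21979) = -78824 + (-16297 + 24801/7081)*(-21979) = -78824 - 115374256/7081*(-21979) = -78824 + 2535810772624/7081 = 2535252619880/7081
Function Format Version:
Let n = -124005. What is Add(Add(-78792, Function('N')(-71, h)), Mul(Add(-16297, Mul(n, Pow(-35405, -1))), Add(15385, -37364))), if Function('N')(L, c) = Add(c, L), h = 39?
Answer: Rational(2535252619880, 7081) ≈ 3.5804e+8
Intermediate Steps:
Function('N')(L, c) = Add(L, c)
Add(Add(-78792, Function('N')(-71, h)), Mul(Add(-16297, Mul(n, Pow(-35405, -1))), Add(15385, -37364))) = Add(Add(-78792, Add(-71, 39)), Mul(Add(-16297, Mul(-124005, Pow(-35405, -1))), Add(15385, -37364))) = Add(Add(-78792, -32), Mul(Add(-16297, Mul(-124005, Rational(-1, 35405))), -21979)) = Add(-78824, Mul(Add(-16297, Rational(24801, 7081)), -21979)) = Add(-78824, Mul(Rational(-115374256, 7081), -21979)) = Add(-78824, Rational(2535810772624, 7081)) = Rational(2535252619880, 7081)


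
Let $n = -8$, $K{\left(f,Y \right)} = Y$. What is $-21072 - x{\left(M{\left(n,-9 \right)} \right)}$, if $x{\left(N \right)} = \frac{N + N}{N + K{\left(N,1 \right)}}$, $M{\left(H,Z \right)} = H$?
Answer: $- \frac{147520}{7} \approx -21074.0$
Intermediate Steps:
$x{\left(N \right)} = \frac{2 N}{1 + N}$ ($x{\left(N \right)} = \frac{N + N}{N + 1} = \frac{2 N}{1 + N}$)
$-21072 - x{\left(M{\left(n,-9 \right)} \right)} = -21072 - 2 \left(-8\right) \frac{1}{1 - 8} = -21072 - 2 \left(-8\right) \frac{1}{-7} = -21072 - 2 \left(-8\right) \left(- \frac{1}{7}\right) = -21072 - \frac{16}{7} = - \frac{147520}{7}$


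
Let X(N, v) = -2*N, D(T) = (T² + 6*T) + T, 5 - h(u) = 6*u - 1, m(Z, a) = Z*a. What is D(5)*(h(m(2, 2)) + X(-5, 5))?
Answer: -480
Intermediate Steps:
h(u) = 6 - 6*u (h(u) = 5 - (6*u - 1) = 5 - (-1 + 6*u) = 5 + (1 - 6*u) = 6 - 6*u)
D(T) = T² + 7*T
D(5)*(h(m(2, 2)) + X(-5, 5)) = (5*(7 + 5))*((6 - 12*2) - 2*(-5)) = (5*12)*((6 - 6*4) + 10) = 60*((6 - 24) + 10) = 60*(-18 + 10) = 60*(-8) = -480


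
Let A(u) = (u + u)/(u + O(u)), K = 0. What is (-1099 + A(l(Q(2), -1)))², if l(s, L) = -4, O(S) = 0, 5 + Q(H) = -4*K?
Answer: 1203409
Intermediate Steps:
Q(H) = -5 (Q(H) = -5 - 4*0 = -5 + 0 = -5)
A(u) = 2 (A(u) = (u + u)/(u + 0) = (2*u)/u = 2)
(-1099 + A(l(Q(2), -1)))² = (-1099 + 2)² = (-1097)² = 1203409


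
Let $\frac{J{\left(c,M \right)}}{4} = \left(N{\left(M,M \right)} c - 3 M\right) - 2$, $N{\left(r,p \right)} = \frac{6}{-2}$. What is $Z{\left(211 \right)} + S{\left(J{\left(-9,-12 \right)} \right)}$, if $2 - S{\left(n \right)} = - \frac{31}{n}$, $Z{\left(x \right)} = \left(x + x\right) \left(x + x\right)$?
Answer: $\frac{43453015}{244} \approx 1.7809 \cdot 10^{5}$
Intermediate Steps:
$N{\left(r,p \right)} = -3$ ($N{\left(r,p \right)} = 6 \left(- \frac{1}{2}\right) = -3$)
$J{\left(c,M \right)} = -8 - 12 M - 12 c$ ($J{\left(c,M \right)} = 4 \left(\left(- 3 c - 3 M\right) - 2\right) = 4 \left(\left(- 3 M - 3 c\right) - 2\right) = 4 \left(-2 - 3 M - 3 c\right) = -8 - 12 M - 12 c$)
$Z{\left(x \right)} = 4 x^{2}$ ($Z{\left(x \right)} = 2 x 2 x = 4 x^{2}$)
$S{\left(n \right)} = 2 + \frac{31}{n}$ ($S{\left(n \right)} = 2 - - \frac{31}{n} = 2 + \frac{31}{n}$)
$Z{\left(211 \right)} + S{\left(J{\left(-9,-12 \right)} \right)} = 4 \cdot 211^{2} + \left(2 + \frac{31}{-8 - -144 - -108}\right) = 4 \cdot 44521 + \left(2 + \frac{31}{-8 + 144 + 108}\right) = 178084 + \left(2 + \frac{31}{244}\right) = 178084 + \frac{519}{244} = \frac{43453015}{244}$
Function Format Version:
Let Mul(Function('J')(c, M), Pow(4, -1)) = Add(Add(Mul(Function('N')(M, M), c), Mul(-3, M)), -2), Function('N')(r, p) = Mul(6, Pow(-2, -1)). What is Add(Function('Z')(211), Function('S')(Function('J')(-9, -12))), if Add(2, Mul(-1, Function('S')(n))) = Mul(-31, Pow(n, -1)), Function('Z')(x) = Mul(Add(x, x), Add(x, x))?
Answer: Rational(43453015, 244) ≈ 1.7809e+5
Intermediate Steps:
Function('N')(r, p) = -3 (Function('N')(r, p) = Mul(6, Rational(-1, 2)) = -3)
Function('J')(c, M) = Add(-8, Mul(-12, M), Mul(-12, c)) (Function('J')(c, M) = Mul(4, Add(Add(Mul(-3, c), Mul(-3, M)), -2)) = Mul(4, Add(Add(Mul(-3, M), Mul(-3, c)), -2)) = Mul(4, Add(-2, Mul(-3, M), Mul(-3, c))) = Add(-8, Mul(-12, M), Mul(-12, c)))
Function('Z')(x) = Mul(4, Pow(x, 2)) (Function('Z')(x) = Mul(Mul(2, x), Mul(2, x)) = Mul(4, Pow(x, 2)))
Function('S')(n) = Add(2, Mul(31, Pow(n, -1))) (Function('S')(n) = Add(2, Mul(-1, Mul(-31, Pow(n, -1)))) = Add(2, Mul(31, Pow(n, -1))))
Add(Function('Z')(211), Function('S')(Function('J')(-9, -12))) = Add(Mul(4, Pow(211, 2)), Add(2, Mul(31, Pow(Add(-8, Mul(-12, -12), Mul(-12, -9)), -1)))) = Add(Mul(4, 44521), Add(2, Mul(31, Pow(Add(-8, 144, 108), -1)))) = Add(178084, Add(2, Mul(31, Pow(244, -1)))) = Add(178084, Add(2, Mul(31, Rational(1, 244)))) = Add(178084, Add(2, Rational(31, 244))) = Add(178084, Rational(519, 244)) = Rational(43453015, 244)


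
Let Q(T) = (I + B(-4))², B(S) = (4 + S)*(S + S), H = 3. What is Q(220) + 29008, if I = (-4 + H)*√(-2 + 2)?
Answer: 29008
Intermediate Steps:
B(S) = 2*S*(4 + S) (B(S) = (4 + S)*(2*S) = 2*S*(4 + S))
I = 0 (I = (-4 + 3)*√(-2 + 2) = -√0 = -1*0 = 0)
Q(T) = 0 (Q(T) = (0 + 2*(-4)*(4 - 4))² = (0 + 2*(-4)*0)² = (0 + 0)² = 0² = 0)
Q(220) + 29008 = 0 + 29008 = 29008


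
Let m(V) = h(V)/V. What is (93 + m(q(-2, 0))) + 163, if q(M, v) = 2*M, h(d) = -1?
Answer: 1025/4 ≈ 256.25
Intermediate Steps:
m(V) = -1/V
(93 + m(q(-2, 0))) + 163 = (93 - 1/(2*(-2))) + 163 = (93 - 1/(-4)) + 163 = (93 - 1*(-¼)) + 163 = (93 + ¼) + 163 = 373/4 + 163 = 1025/4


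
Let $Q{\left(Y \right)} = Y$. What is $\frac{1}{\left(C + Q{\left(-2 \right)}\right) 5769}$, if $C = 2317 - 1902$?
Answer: $\frac{1}{2382597} \approx 4.1971 \cdot 10^{-7}$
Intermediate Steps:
$C = 415$
$\frac{1}{\left(C + Q{\left(-2 \right)}\right) 5769} = \frac{1}{\left(415 - 2\right) 5769} = \frac{1}{413} \cdot \frac{1}{5769} = \frac{1}{2382597}$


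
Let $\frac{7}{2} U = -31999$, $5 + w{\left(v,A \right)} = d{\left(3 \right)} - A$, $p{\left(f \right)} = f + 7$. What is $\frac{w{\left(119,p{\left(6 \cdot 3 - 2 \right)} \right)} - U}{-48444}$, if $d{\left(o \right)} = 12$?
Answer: $- \frac{31943}{169554} \approx -0.18839$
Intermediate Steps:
$p{\left(f \right)} = 7 + f$
$w{\left(v,A \right)} = 7 - A$ ($w{\left(v,A \right)} = -5 - \left(-12 + A\right) = 7 - A$)
$U = - \frac{63998}{7}$ ($U = \frac{2}{7} \left(-31999\right) = - \frac{63998}{7} \approx -9142.6$)
$\frac{w{\left(119,p{\left(6 \cdot 3 - 2 \right)} \right)} - U}{-48444} = \frac{\left(7 - \left(7 + \left(6 \cdot 3 - 2\right)\right)\right) - - \frac{63998}{7}}{-48444} = \left(\left(7 - \left(7 + \left(18 - 2\right)\right)\right) + \frac{63998}{7}\right) \left(- \frac{1}{48444}\right) = \left(\left(7 - \left(7 + 16\right)\right) + \frac{63998}{7}\right) \left(- \frac{1}{48444}\right) = \left(\left(7 - 23\right) + \frac{63998}{7}\right) \left(- \frac{1}{48444}\right) = \left(-16 + \frac{63998}{7}\right) \left(- \frac{1}{48444}\right) = \frac{63886}{7} \left(- \frac{1}{48444}\right) = - \frac{31943}{169554}$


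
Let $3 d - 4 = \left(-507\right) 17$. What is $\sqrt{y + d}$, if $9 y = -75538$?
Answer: $\frac{i \sqrt{101383}}{3} \approx 106.14 i$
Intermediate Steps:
$y = - \frac{75538}{9}$ ($y = \frac{1}{9} \left(-75538\right) = - \frac{75538}{9} \approx -8393.1$)
$d = - \frac{8615}{3}$ ($d = \frac{4}{3} + \frac{\left(-507\right) 17}{3} = \frac{4}{3} + \frac{1}{3} \left(-8619\right) = \frac{4}{3} - 2873 = - \frac{8615}{3} \approx -2871.7$)
$\sqrt{y + d} = \sqrt{- \frac{75538}{9} - \frac{8615}{3}} = \sqrt{- \frac{101383}{9}} = \frac{i \sqrt{101383}}{3}$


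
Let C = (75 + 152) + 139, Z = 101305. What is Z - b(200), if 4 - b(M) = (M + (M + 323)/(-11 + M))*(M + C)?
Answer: 40836707/189 ≈ 2.1607e+5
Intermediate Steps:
C = 366 (C = 227 + 139 = 366)
b(M) = 4 - (366 + M)*(M + (323 + M)/(-11 + M)) (b(M) = 4 - (M + (M + 323)/(-11 + M))*(M + 366) = 4 - (M + (323 + M)/(-11 + M))*(366 + M) = 4 - (366 + M)*(M + (323 + M)/(-11 + M)))
Z - b(200) = 101305 - (-118262 - 1*200³ - 356*200² + 3341*200)/(-11 + 200) = 101305 - (-118262 - 1*8000000 - 356*40000 + 668200)/189 = 101305 - (-118262 - 8000000 - 14240000 + 668200)/189 = 101305 - (-21690062)/189 = 101305 - 1*(-21690062/189) = 101305 + 21690062/189 = 40836707/189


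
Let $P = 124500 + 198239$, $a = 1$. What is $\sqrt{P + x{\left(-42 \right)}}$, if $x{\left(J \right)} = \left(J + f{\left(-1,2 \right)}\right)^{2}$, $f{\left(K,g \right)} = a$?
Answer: $2 \sqrt{81105} \approx 569.58$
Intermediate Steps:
$f{\left(K,g \right)} = 1$
$x{\left(J \right)} = \left(1 + J\right)^{2}$ ($x{\left(J \right)} = \left(J + 1\right)^{2} = \left(1 + J\right)^{2}$)
$P = 322739$
$\sqrt{P + x{\left(-42 \right)}} = \sqrt{322739 + \left(1 - 42\right)^{2}} = \sqrt{322739 + \left(-41\right)^{2}} = \sqrt{322739 + 1681} = \sqrt{324420} = 2 \sqrt{81105}$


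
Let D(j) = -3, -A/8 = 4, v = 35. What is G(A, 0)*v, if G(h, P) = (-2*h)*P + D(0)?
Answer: -105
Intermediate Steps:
A = -32 (A = -8*4 = -32)
G(h, P) = -3 - 2*P*h (G(h, P) = (-2*h)*P - 3 = -2*P*h - 3 = -3 - 2*P*h)
G(A, 0)*v = (-3 - 2*0*(-32))*35 = (-3 + 0)*35 = -3*35 = -105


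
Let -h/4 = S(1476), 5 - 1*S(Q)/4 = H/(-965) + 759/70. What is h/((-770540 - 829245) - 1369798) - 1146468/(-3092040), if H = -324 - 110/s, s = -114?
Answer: 346758269341789/935295793351290 ≈ 0.37075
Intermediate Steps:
H = -18413/57 (H = -324 - 110/(-114) = -324 - 110*(-1)/114 = -324 - 1*(-55/57) = -324 + 55/57 = -18413/57 ≈ -323.04)
S(Q) = -9514382/385035 (S(Q) = 20 - 4*(-18413/57/(-965) + 759/70) = 20 - 4*(-18413/57*(-1/965) + 759*(1/70)) = 20 - 4*(18413/55005 + 759/70) = 20 - 4*8607541/770070 = 20 - 17215082/385035 = -9514382/385035)
h = 38057528/385035 (h = -4*(-9514382/385035) = 38057528/385035 ≈ 98.842)
h/((-770540 - 829245) - 1369798) - 1146468/(-3092040) = 38057528/(385035*((-770540 - 829245) - 1369798)) - 1146468/(-3092040) = 38057528/(385035*(-1599785 - 1369798)) - 1146468*(-1/3092040) = (38057528/385035)/(-2969583) + 95539/257670 = (38057528/385035)*(-1/2969583) + 95539/257670 = -38057528/1143393390405 + 95539/257670 = 346758269341789/935295793351290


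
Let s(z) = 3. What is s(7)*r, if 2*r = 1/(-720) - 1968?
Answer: -1416961/480 ≈ -2952.0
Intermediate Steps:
r = -1416961/1440 (r = (1/(-720) - 1968)/2 = (-1/720 - 1968)/2 = (½)*(-1416961/720) = -1416961/1440 ≈ -984.00)
s(7)*r = 3*(-1416961/1440) = -1416961/480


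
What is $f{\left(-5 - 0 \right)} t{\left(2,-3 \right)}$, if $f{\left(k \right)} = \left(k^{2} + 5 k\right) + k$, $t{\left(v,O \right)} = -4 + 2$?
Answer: $10$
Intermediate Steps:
$t{\left(v,O \right)} = -2$
$f{\left(k \right)} = k^{2} + 6 k$
$f{\left(-5 - 0 \right)} t{\left(2,-3 \right)} = \left(-5 - 0\right) \left(6 - 5\right) \left(-2\right) = \left(-5 + 0\right) \left(6 + \left(-5 + 0\right)\right) \left(-2\right) = - 5 \left(6 - 5\right) \left(-2\right) = \left(-5\right) 1 \left(-2\right) = \left(-5\right) \left(-2\right) = 10$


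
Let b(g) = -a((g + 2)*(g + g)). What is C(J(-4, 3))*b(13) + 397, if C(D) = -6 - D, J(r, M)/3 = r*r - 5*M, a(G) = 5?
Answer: 442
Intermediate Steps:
J(r, M) = -15*M + 3*r² (J(r, M) = 3*(r*r - 5*M) = 3*(r² - 5*M) = -15*M + 3*r²)
b(g) = -5 (b(g) = -1*5 = -5)
C(J(-4, 3))*b(13) + 397 = (-6 - (-15*3 + 3*(-4)²))*(-5) + 397 = (-6 - (-45 + 3*16))*(-5) + 397 = (-6 - (-45 + 48))*(-5) + 397 = (-6 - 1*3)*(-5) + 397 = (-6 - 3)*(-5) + 397 = -9*(-5) + 397 = 45 + 397 = 442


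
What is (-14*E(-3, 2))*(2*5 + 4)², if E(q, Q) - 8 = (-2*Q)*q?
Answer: -54880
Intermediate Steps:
E(q, Q) = 8 - 2*Q*q (E(q, Q) = 8 + (-2*Q)*q = 8 - 2*Q*q)
(-14*E(-3, 2))*(2*5 + 4)² = (-14*(8 - 2*2*(-3)))*(2*5 + 4)² = (-14*(8 + 12))*(10 + 4)² = -14*20*14² = -280*196 = -54880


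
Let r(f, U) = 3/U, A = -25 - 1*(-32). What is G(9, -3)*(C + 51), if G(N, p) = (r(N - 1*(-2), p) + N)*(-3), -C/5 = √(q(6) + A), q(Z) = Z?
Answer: -1224 + 120*√13 ≈ -791.33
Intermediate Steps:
A = 7 (A = -25 + 32 = 7)
C = -5*√13 (C = -5*√(6 + 7) = -5*√13 ≈ -18.028)
G(N, p) = -9/p - 3*N (G(N, p) = (3/p + N)*(-3) = (N + 3/p)*(-3) = -9/p - 3*N)
G(9, -3)*(C + 51) = (-9/(-3) - 3*9)*(-5*√13 + 51) = (-9*(-⅓) - 27)*(51 - 5*√13) = (3 - 27)*(51 - 5*√13) = -24*(51 - 5*√13) = -1224 + 120*√13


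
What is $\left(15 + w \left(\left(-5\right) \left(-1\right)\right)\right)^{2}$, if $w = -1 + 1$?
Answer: $225$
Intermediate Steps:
$w = 0$
$\left(15 + w \left(\left(-5\right) \left(-1\right)\right)\right)^{2} = \left(15 + 0 \left(\left(-5\right) \left(-1\right)\right)\right)^{2} = \left(15 + 0 \cdot 5\right)^{2} = \left(15 + 0\right)^{2} = 15^{2} = 225$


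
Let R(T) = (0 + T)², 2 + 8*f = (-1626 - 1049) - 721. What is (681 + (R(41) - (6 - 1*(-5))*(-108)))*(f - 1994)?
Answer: -17173125/2 ≈ -8.5866e+6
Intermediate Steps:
f = -1699/4 (f = -¼ + ((-1626 - 1049) - 721)/8 = -¼ + (-2675 - 721)/8 = -¼ + (⅛)*(-3396) = -¼ - 849/2 = -1699/4 ≈ -424.75)
R(T) = T²
(681 + (R(41) - (6 - 1*(-5))*(-108)))*(f - 1994) = (681 + (41² - (6 - 1*(-5))*(-108)))*(-1699/4 - 1994) = (681 + (1681 - (6 + 5)*(-108)))*(-9675/4) = (681 + (1681 - 11*(-108)))*(-9675/4) = (681 + (1681 - 1*(-1188)))*(-9675/4) = (681 + (1681 + 1188))*(-9675/4) = (681 + 2869)*(-9675/4) = 3550*(-9675/4) = -17173125/2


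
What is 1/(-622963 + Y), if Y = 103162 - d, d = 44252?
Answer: -1/564053 ≈ -1.7729e-6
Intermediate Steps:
Y = 58910 (Y = 103162 - 1*44252 = 103162 - 44252 = 58910)
1/(-622963 + Y) = 1/(-622963 + 58910) = 1/(-564053) = -1/564053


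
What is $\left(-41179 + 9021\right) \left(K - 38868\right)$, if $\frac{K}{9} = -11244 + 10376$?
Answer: $1501135440$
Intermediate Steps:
$K = -7812$ ($K = 9 \left(-11244 + 10376\right) = 9 \left(-868\right) = -7812$)
$\left(-41179 + 9021\right) \left(K - 38868\right) = \left(-41179 + 9021\right) \left(-7812 - 38868\right) = \left(-32158\right) \left(-46680\right) = 1501135440$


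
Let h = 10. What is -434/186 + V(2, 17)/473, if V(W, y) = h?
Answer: -3281/1419 ≈ -2.3122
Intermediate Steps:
V(W, y) = 10
-434/186 + V(2, 17)/473 = -434/186 + 10/473 = -434*1/186 + 10*(1/473) = -7/3 + 10/473 = -3281/1419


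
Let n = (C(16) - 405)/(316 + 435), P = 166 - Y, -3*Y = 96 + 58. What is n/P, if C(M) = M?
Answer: -1167/489652 ≈ -0.0023833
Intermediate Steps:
Y = -154/3 (Y = -(96 + 58)/3 = -1/3*154 = -154/3 ≈ -51.333)
P = 652/3 (P = 166 - 1*(-154/3) = 166 + 154/3 = 652/3 ≈ 217.33)
n = -389/751 (n = (16 - 405)/(316 + 435) = -389/751 ≈ -0.51798)
n/P = -389/(751*652/3) = -389/751*3/652 = -1167/489652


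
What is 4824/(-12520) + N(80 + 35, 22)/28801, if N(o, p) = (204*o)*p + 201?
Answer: 790675362/45073565 ≈ 17.542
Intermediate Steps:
N(o, p) = 201 + 204*o*p (N(o, p) = 204*o*p + 201 = 201 + 204*o*p)
4824/(-12520) + N(80 + 35, 22)/28801 = 4824/(-12520) + (201 + 204*(80 + 35)*22)/28801 = 4824*(-1/12520) + (201 + 204*115*22)*(1/28801) = -603/1565 + (201 + 516120)*(1/28801) = -603/1565 + 516321*(1/28801) = -603/1565 + 516321/28801 = 790675362/45073565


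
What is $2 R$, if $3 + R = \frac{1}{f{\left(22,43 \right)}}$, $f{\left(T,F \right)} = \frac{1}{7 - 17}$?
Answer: $-26$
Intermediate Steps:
$f{\left(T,F \right)} = - \frac{1}{10}$ ($f{\left(T,F \right)} = \frac{1}{-10} = - \frac{1}{10}$)
$R = -13$ ($R = -3 + \frac{1}{- \frac{1}{10}} = -3 - 10 = -13$)
$2 R = 2 \left(-13\right) = -26$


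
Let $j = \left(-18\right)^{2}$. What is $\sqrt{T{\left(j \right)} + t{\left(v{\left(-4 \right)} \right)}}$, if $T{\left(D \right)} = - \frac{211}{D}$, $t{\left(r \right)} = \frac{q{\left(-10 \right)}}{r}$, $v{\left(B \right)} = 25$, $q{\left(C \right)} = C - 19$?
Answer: $\frac{i \sqrt{14671}}{90} \approx 1.3458 i$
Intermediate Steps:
$q{\left(C \right)} = -19 + C$
$j = 324$
$t{\left(r \right)} = - \frac{29}{r}$ ($t{\left(r \right)} = \frac{-19 - 10}{r} = - \frac{29}{r}$)
$\sqrt{T{\left(j \right)} + t{\left(v{\left(-4 \right)} \right)}} = \sqrt{- \frac{211}{324} - \frac{29}{25}} = \sqrt{- \frac{14671}{8100}} = \frac{i \sqrt{14671}}{90}$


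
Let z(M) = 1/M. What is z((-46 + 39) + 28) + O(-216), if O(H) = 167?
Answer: 3508/21 ≈ 167.05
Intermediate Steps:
z((-46 + 39) + 28) + O(-216) = 1/((-46 + 39) + 28) + 167 = 1/(-7 + 28) + 167 = 1/21 + 167 = 3508/21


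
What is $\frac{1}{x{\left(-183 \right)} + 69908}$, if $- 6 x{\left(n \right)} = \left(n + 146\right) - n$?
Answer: $\frac{3}{209651} \approx 1.4309 \cdot 10^{-5}$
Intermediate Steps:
$x{\left(n \right)} = - \frac{73}{3}$ ($x{\left(n \right)} = - \frac{\left(n + 146\right) - n}{6} = - \frac{\left(146 + n\right) - n}{6} = \left(- \frac{1}{6}\right) 146 = - \frac{73}{3}$)
$\frac{1}{x{\left(-183 \right)} + 69908} = \frac{1}{- \frac{73}{3} + 69908} = \frac{1}{\frac{209651}{3}} = \frac{3}{209651}$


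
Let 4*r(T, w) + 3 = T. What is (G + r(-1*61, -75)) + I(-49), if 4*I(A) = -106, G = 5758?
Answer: 11431/2 ≈ 5715.5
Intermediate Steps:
r(T, w) = -¾ + T/4
I(A) = -53/2 (I(A) = (¼)*(-106) = -53/2)
(G + r(-1*61, -75)) + I(-49) = (5758 + (-¾ + (-1*61)/4)) - 53/2 = (5758 + (-¾ + (¼)*(-61))) - 53/2 = (5758 + (-¾ - 61/4)) - 53/2 = (5758 - 16) - 53/2 = 5742 - 53/2 = 11431/2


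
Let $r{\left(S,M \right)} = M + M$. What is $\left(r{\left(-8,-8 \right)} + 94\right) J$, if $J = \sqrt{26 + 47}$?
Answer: $78 \sqrt{73} \approx 666.43$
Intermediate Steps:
$r{\left(S,M \right)} = 2 M$
$J = \sqrt{73} \approx 8.544$
$\left(r{\left(-8,-8 \right)} + 94\right) J = \left(2 \left(-8\right) + 94\right) \sqrt{73} = \left(-16 + 94\right) \sqrt{73} = 78 \sqrt{73}$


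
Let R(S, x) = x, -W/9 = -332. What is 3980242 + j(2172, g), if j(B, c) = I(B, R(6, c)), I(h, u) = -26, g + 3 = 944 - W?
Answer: 3980216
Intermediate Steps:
W = 2988 (W = -9*(-332) = 2988)
g = -2047 (g = -3 + (944 - 1*2988) = -3 + (944 - 2988) = -3 - 2044 = -2047)
j(B, c) = -26
3980242 + j(2172, g) = 3980242 - 26 = 3980216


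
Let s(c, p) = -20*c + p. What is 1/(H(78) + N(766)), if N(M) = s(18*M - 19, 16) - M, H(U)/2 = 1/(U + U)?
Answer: -78/21538139 ≈ -3.6215e-6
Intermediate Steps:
H(U) = 1/U (H(U) = 2/(U + U) = 2/((2*U)) = 2*(1/(2*U)) = 1/U)
s(c, p) = p - 20*c
N(M) = 396 - 361*M (N(M) = (16 - 20*(18*M - 19)) - M = (16 - 20*(-19 + 18*M)) - M = (16 + (380 - 360*M)) - M = (396 - 360*M) - M = 396 - 361*M)
1/(H(78) + N(766)) = 1/(1/78 + (396 - 361*766)) = 1/(1/78 + (396 - 276526)) = 1/(1/78 - 276130) = 1/(-21538139/78) = -78/21538139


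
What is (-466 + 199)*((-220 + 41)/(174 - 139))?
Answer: 47793/35 ≈ 1365.5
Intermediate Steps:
(-466 + 199)*((-220 + 41)/(174 - 139)) = -(-47793)/35 = -267*(-179/35) = 47793/35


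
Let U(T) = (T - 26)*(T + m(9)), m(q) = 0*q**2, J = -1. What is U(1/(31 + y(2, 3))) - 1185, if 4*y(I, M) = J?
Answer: -17940641/15129 ≈ -1185.8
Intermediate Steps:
m(q) = 0
y(I, M) = -1/4 (y(I, M) = (1/4)*(-1) = -1/4)
U(T) = T*(-26 + T) (U(T) = (T - 26)*(T + 0) = (-26 + T)*T = T*(-26 + T))
U(1/(31 + y(2, 3))) - 1185 = (-26 + 1/(31 - 1/4))/(31 - 1/4) - 1185 = (-26 + 1/(123/4))/(123/4) - 1185 = 4*(-26 + 4/123)/123 - 1185 = (4/123)*(-3194/123) - 1185 = -12776/15129 - 1185 = -17940641/15129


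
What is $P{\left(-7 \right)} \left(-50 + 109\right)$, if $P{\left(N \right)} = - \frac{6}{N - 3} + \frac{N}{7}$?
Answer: $- \frac{118}{5} \approx -23.6$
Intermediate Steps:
$P{\left(N \right)} = - \frac{6}{-3 + N} + \frac{N}{7}$ ($P{\left(N \right)} = - \frac{6}{-3 + N} + N \frac{1}{7} = - \frac{6}{-3 + N} + \frac{N}{7}$)
$P{\left(-7 \right)} \left(-50 + 109\right) = \frac{-42 + \left(-7\right)^{2} - -21}{7 \left(-3 - 7\right)} \left(-50 + 109\right) = \frac{-42 + 49 + 21}{7 \left(-10\right)} 59 = \frac{1}{7} \left(- \frac{1}{10}\right) 28 \cdot 59 = \left(- \frac{2}{5}\right) 59 = - \frac{118}{5}$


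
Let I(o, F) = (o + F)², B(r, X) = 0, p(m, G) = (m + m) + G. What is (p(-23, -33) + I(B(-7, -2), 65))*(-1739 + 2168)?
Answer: 1778634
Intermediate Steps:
p(m, G) = G + 2*m (p(m, G) = 2*m + G = G + 2*m)
I(o, F) = (F + o)²
(p(-23, -33) + I(B(-7, -2), 65))*(-1739 + 2168) = ((-33 + 2*(-23)) + (65 + 0)²)*(-1739 + 2168) = ((-33 - 46) + 65²)*429 = (-79 + 4225)*429 = 4146*429 = 1778634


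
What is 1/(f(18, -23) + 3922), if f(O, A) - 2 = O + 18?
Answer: 1/3960 ≈ 0.00025253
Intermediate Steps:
f(O, A) = 20 + O (f(O, A) = 2 + (O + 18) = 2 + (18 + O) = 20 + O)
1/(f(18, -23) + 3922) = 1/((20 + 18) + 3922) = 1/(38 + 3922) = 1/3960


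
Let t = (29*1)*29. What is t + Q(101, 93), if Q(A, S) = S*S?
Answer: 9490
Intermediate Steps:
Q(A, S) = S²
t = 841 (t = 29*29 = 841)
t + Q(101, 93) = 841 + 93² = 841 + 8649 = 9490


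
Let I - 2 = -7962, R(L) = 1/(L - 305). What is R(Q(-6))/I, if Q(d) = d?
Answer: 1/2475560 ≈ 4.0395e-7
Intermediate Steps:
R(L) = 1/(-305 + L)
I = -7960 (I = 2 - 7962 = -7960)
R(Q(-6))/I = 1/(-305 - 6*(-7960)) = -1/7960/(-311) = -1/311*(-1/7960) = 1/2475560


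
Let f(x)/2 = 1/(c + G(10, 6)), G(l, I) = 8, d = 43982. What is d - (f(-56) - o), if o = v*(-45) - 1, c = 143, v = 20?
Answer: 6505229/151 ≈ 43081.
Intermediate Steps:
o = -901 (o = 20*(-45) - 1 = -900 - 1 = -901)
f(x) = 2/151 (f(x) = 2/(143 + 8) = 2/151)
d - (f(-56) - o) = 43982 - (2/151 - 1*(-901)) = 43982 - (2/151 + 901) = 43982 - 1*136053/151 = 43982 - 136053/151 = 6505229/151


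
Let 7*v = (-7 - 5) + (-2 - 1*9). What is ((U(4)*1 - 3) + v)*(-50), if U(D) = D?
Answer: 800/7 ≈ 114.29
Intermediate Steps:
v = -23/7 (v = ((-7 - 5) + (-2 - 1*9))/7 = (-12 + (-2 - 9))/7 = (-12 - 11)/7 = (⅐)*(-23) = -23/7 ≈ -3.2857)
((U(4)*1 - 3) + v)*(-50) = ((4*1 - 3) - 23/7)*(-50) = ((4 - 3) - 23/7)*(-50) = (1 - 23/7)*(-50) = -16/7*(-50) = 800/7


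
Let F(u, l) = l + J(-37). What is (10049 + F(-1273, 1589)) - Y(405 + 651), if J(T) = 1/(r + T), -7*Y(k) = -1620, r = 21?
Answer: 1277529/112 ≈ 11407.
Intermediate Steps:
Y(k) = 1620/7 (Y(k) = -⅐*(-1620) = 1620/7)
J(T) = 1/(21 + T)
F(u, l) = -1/16 + l (F(u, l) = l + 1/(21 - 37) = l + 1/(-16) = l - 1/16 = -1/16 + l)
(10049 + F(-1273, 1589)) - Y(405 + 651) = (10049 + (-1/16 + 1589)) - 1*1620/7 = (10049 + 25423/16) - 1620/7 = 186207/16 - 1620/7 = 1277529/112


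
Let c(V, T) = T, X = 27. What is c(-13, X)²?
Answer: 729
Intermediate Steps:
c(-13, X)² = 27² = 729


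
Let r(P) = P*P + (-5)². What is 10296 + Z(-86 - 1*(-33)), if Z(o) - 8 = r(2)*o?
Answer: 8767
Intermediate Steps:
r(P) = 25 + P² (r(P) = P² + 25 = 25 + P²)
Z(o) = 8 + 29*o (Z(o) = 8 + (25 + 2²)*o = 8 + (25 + 4)*o = 8 + 29*o)
10296 + Z(-86 - 1*(-33)) = 10296 + (8 + 29*(-86 - 1*(-33))) = 10296 + (8 + 29*(-86 + 33)) = 10296 + (8 + 29*(-53)) = 10296 + (8 - 1537) = 10296 - 1529 = 8767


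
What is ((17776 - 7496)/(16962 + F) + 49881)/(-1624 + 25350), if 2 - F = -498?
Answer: 435516151/207151706 ≈ 2.1024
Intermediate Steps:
F = 500 (F = 2 - 1*(-498) = 2 + 498 = 500)
((17776 - 7496)/(16962 + F) + 49881)/(-1624 + 25350) = ((17776 - 7496)/(16962 + 500) + 49881)/(-1624 + 25350) = (10280/17462 + 49881)/23726 = (10280*(1/17462) + 49881)*(1/23726) = (5140/8731 + 49881)*(1/23726) = (435516151/8731)*(1/23726) = 435516151/207151706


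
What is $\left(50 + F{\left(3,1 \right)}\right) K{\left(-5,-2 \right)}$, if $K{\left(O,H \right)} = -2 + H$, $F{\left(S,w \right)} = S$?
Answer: $-212$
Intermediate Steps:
$\left(50 + F{\left(3,1 \right)}\right) K{\left(-5,-2 \right)} = \left(50 + 3\right) \left(-2 - 2\right) = 53 \left(-4\right) = -212$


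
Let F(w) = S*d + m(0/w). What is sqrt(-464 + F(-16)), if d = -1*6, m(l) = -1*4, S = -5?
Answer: I*sqrt(438) ≈ 20.928*I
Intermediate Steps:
m(l) = -4
d = -6
F(w) = 26 (F(w) = -5*(-6) - 4 = 30 - 4 = 26)
sqrt(-464 + F(-16)) = sqrt(-464 + 26) = sqrt(-438) = I*sqrt(438)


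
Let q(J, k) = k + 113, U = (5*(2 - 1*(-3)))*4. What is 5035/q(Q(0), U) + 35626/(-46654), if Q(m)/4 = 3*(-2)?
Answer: 113657276/4968651 ≈ 22.875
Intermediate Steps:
Q(m) = -24 (Q(m) = 4*(3*(-2)) = 4*(-6) = -24)
U = 100 (U = (5*(2 + 3))*4 = (5*5)*4 = 25*4 = 100)
q(J, k) = 113 + k
5035/q(Q(0), U) + 35626/(-46654) = 5035/(113 + 100) + 35626/(-46654) = 5035/213 + 35626*(-1/46654) = 5035*(1/213) - 17813/23327 = 5035/213 - 17813/23327 = 113657276/4968651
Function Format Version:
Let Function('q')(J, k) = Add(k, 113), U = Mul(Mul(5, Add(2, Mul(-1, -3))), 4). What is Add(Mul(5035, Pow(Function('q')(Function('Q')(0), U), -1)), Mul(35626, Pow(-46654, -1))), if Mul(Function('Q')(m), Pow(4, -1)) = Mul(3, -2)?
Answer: Rational(113657276, 4968651) ≈ 22.875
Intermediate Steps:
Function('Q')(m) = -24 (Function('Q')(m) = Mul(4, Mul(3, -2)) = Mul(4, -6) = -24)
U = 100 (U = Mul(Mul(5, Add(2, 3)), 4) = Mul(Mul(5, 5), 4) = Mul(25, 4) = 100)
Function('q')(J, k) = Add(113, k)
Add(Mul(5035, Pow(Function('q')(Function('Q')(0), U), -1)), Mul(35626, Pow(-46654, -1))) = Add(Mul(5035, Pow(Add(113, 100), -1)), Mul(35626, Pow(-46654, -1))) = Add(Mul(5035, Pow(213, -1)), Mul(35626, Rational(-1, 46654))) = Add(Mul(5035, Rational(1, 213)), Rational(-17813, 23327)) = Add(Rational(5035, 213), Rational(-17813, 23327)) = Rational(113657276, 4968651)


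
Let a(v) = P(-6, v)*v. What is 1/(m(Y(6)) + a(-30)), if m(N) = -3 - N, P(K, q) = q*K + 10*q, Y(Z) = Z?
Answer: 1/3591 ≈ 0.00027847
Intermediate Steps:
P(K, q) = 10*q + K*q (P(K, q) = K*q + 10*q = 10*q + K*q)
a(v) = 4*v**2 (a(v) = (v*(10 - 6))*v = (v*4)*v = (4*v)*v = 4*v**2)
1/(m(Y(6)) + a(-30)) = 1/((-3 - 1*6) + 4*(-30)**2) = 1/((-3 - 6) + 4*900) = 1/(-9 + 3600) = 1/3591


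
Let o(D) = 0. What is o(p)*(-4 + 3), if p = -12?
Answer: 0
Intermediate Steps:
o(p)*(-4 + 3) = 0*(-4 + 3) = 0*(-1) = 0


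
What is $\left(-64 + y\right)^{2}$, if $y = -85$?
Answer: $22201$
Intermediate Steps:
$\left(-64 + y\right)^{2} = \left(-64 - 85\right)^{2} = \left(-149\right)^{2} = 22201$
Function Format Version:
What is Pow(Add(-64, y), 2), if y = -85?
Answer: 22201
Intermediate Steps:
Pow(Add(-64, y), 2) = Pow(Add(-64, -85), 2) = Pow(-149, 2) = 22201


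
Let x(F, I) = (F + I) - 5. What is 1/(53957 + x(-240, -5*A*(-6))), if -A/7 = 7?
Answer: 1/52242 ≈ 1.9142e-5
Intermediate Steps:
A = -49 (A = -7*7 = -49)
x(F, I) = -5 + F + I
1/(53957 + x(-240, -5*A*(-6))) = 1/(53957 + (-5 - 240 - 5*(-49)*(-6))) = 1/(53957 + (-5 - 240 + 245*(-6))) = 1/(53957 + (-5 - 240 - 1470)) = 1/(53957 - 1715) = 1/52242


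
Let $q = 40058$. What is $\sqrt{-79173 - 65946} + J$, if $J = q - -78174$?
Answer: $118232 + 61 i \sqrt{39} \approx 1.1823 \cdot 10^{5} + 380.94 i$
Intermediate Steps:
$J = 118232$ ($J = 40058 - -78174 = 40058 + 78174 = 118232$)
$\sqrt{-79173 - 65946} + J = \sqrt{-79173 - 65946} + 118232 = \sqrt{-145119} + 118232 = 61 i \sqrt{39} + 118232 = 118232 + 61 i \sqrt{39}$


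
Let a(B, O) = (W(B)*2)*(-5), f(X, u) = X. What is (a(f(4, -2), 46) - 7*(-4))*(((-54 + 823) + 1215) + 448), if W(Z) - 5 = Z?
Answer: -150784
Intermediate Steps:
W(Z) = 5 + Z
a(B, O) = -50 - 10*B (a(B, O) = ((5 + B)*2)*(-5) = (10 + 2*B)*(-5) = -50 - 10*B)
(a(f(4, -2), 46) - 7*(-4))*(((-54 + 823) + 1215) + 448) = ((-50 - 10*4) - 7*(-4))*(((-54 + 823) + 1215) + 448) = ((-50 - 40) + 28)*((769 + 1215) + 448) = (-90 + 28)*(1984 + 448) = -62*2432 = -150784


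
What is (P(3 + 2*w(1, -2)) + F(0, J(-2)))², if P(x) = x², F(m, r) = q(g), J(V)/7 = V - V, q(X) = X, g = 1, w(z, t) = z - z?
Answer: 100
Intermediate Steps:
w(z, t) = 0
J(V) = 0 (J(V) = 7*(V - V) = 7*0 = 0)
F(m, r) = 1
(P(3 + 2*w(1, -2)) + F(0, J(-2)))² = ((3 + 2*0)² + 1)² = ((3 + 0)² + 1)² = (3² + 1)² = (9 + 1)² = 10² = 100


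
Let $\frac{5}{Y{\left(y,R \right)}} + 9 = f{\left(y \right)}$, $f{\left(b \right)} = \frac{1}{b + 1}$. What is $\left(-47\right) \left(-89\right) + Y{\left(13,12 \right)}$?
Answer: $\frac{104561}{25} \approx 4182.4$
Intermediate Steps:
$f{\left(b \right)} = \frac{1}{1 + b}$
$Y{\left(y,R \right)} = \frac{5}{-9 + \frac{1}{1 + y}}$
$\left(-47\right) \left(-89\right) + Y{\left(13,12 \right)} = \left(-47\right) \left(-89\right) + \frac{5 \left(-1 - 13\right)}{8 + 9 \cdot 13} = 4183 + \frac{5 \left(-1 - 13\right)}{8 + 117} = 4183 + 5 \cdot \frac{1}{125} \left(-14\right) = 4183 - \frac{14}{25} = \frac{104561}{25}$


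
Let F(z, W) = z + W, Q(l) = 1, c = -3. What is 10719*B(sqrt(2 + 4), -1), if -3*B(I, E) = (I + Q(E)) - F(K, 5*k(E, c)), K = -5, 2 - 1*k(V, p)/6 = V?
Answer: 300132 - 3573*sqrt(6) ≈ 2.9138e+5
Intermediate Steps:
k(V, p) = 12 - 6*V
F(z, W) = W + z
B(I, E) = 18 - 10*E - I/3 (B(I, E) = -((I + 1) - (5*(12 - 6*E) - 5))/3 = -((1 + I) - ((60 - 30*E) - 5))/3 = -((1 + I) - (55 - 30*E))/3 = -((1 + I) + (-55 + 30*E))/3 = -(-54 + I + 30*E)/3 = 18 - 10*E - I/3)
10719*B(sqrt(2 + 4), -1) = 10719*(18 - 10*(-1) - sqrt(2 + 4)/3) = 10719*(18 + 10 - sqrt(6)/3) = 10719*(28 - sqrt(6)/3) = 300132 - 3573*sqrt(6)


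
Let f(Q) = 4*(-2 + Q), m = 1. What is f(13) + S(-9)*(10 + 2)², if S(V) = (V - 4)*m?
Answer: -1828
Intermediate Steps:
f(Q) = -8 + 4*Q
S(V) = -4 + V (S(V) = (V - 4)*1 = (-4 + V)*1 = -4 + V)
f(13) + S(-9)*(10 + 2)² = (-8 + 4*13) + (-4 - 9)*(10 + 2)² = (-8 + 52) - 13*12² = 44 - 13*144 = 44 - 1872 = -1828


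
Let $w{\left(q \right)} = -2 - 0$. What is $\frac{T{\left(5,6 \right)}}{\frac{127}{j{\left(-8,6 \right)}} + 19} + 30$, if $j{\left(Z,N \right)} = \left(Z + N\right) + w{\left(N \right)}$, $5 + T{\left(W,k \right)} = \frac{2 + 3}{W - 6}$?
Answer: $\frac{1570}{51} \approx 30.784$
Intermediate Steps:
$w{\left(q \right)} = -2$ ($w{\left(q \right)} = -2 + 0 = -2$)
$T{\left(W,k \right)} = -5 + \frac{5}{-6 + W}$ ($T{\left(W,k \right)} = -5 + \frac{2 + 3}{W - 6} = -5 + \frac{5}{-6 + W}$)
$j{\left(Z,N \right)} = -2 + N + Z$ ($j{\left(Z,N \right)} = \left(Z + N\right) - 2 = \left(N + Z\right) - 2 = -2 + N + Z$)
$\frac{T{\left(5,6 \right)}}{\frac{127}{j{\left(-8,6 \right)}} + 19} + 30 = \frac{5 \frac{1}{-6 + 5} \left(7 - 5\right)}{\frac{127}{-2 + 6 - 8} + 19} + 30 = \frac{5 \frac{1}{-1} \left(7 - 5\right)}{\frac{127}{-4} + 19} + 30 = \frac{5 \left(-1\right) 2}{127 \left(- \frac{1}{4}\right) + 19} + 30 = - \frac{10}{- \frac{127}{4} + 19} + 30 = - \frac{10}{- \frac{51}{4}} + 30 = \left(-10\right) \left(- \frac{4}{51}\right) + 30 = \frac{40}{51} + 30 = \frac{1570}{51}$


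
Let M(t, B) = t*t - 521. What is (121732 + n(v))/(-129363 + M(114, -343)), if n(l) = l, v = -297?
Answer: -121435/116888 ≈ -1.0389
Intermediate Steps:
M(t, B) = -521 + t**2 (M(t, B) = t**2 - 521 = -521 + t**2)
(121732 + n(v))/(-129363 + M(114, -343)) = (121732 - 297)/(-129363 + (-521 + 114**2)) = 121435/(-129363 + (-521 + 12996)) = 121435/(-129363 + 12475) = 121435/(-116888) = 121435*(-1/116888) = -121435/116888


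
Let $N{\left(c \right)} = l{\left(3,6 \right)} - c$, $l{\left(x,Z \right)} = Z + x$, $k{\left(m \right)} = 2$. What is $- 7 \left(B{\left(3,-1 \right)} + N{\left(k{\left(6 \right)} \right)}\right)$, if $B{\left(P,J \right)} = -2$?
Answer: $-35$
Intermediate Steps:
$N{\left(c \right)} = 9 - c$ ($N{\left(c \right)} = \left(6 + 3\right) - c = 9 - c$)
$- 7 \left(B{\left(3,-1 \right)} + N{\left(k{\left(6 \right)} \right)}\right) = - 7 \left(-2 + \left(9 - 2\right)\right) = - 7 \left(-2 + 7\right) = \left(-7\right) 5 = -35$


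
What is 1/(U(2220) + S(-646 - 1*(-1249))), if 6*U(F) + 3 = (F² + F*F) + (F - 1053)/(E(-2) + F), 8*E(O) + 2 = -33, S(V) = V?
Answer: 35450/58258621737 ≈ 6.0849e-7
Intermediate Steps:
E(O) = -35/8 (E(O) = -¼ + (⅛)*(-33) = -¼ - 33/8 = -35/8)
U(F) = -½ + F²/3 + (-1053 + F)/(6*(-35/8 + F)) (U(F) = -½ + ((F² + F*F) + (F - 1053)/(-35/8 + F))/6 = -½ + ((F² + F²) + (-1053 + F)/(-35/8 + F))/6 = -½ + (2*F² + (-1053 + F)/(-35/8 + F))/6 = -½ + (F²/3 + (-1053 + F)/(6*(-35/8 + F))) = -½ + F²/3 + (-1053 + F)/(6*(-35/8 + F)))
1/(U(2220) + S(-646 - 1*(-1249))) = 1/((-8319 - 70*2220² - 16*2220 + 16*2220³)/(6*(-35 + 8*2220)) + (-646 - 1*(-1249))) = 1/((-8319 - 70*4928400 - 35520 + 16*10941048000)/(6*(-35 + 17760)) + (-646 + 1249)) = 1/((⅙)*(-8319 - 344988000 - 35520 + 175056768000)/17725 + 603) = 1/((⅙)*(1/17725)*174711736161 + 603) = 1/(58237245387/35450 + 603) = 1/(58258621737/35450) = 35450/58258621737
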